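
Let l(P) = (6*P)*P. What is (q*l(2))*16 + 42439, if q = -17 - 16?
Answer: 29767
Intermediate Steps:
l(P) = 6*P²
q = -33
(q*l(2))*16 + 42439 = -198*2²*16 + 42439 = -198*4*16 + 42439 = -33*24*16 + 42439 = -792*16 + 42439 = -12672 + 42439 = 29767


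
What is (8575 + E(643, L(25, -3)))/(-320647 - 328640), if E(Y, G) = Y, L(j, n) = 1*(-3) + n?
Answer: -9218/649287 ≈ -0.014197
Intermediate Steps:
L(j, n) = -3 + n
(8575 + E(643, L(25, -3)))/(-320647 - 328640) = (8575 + 643)/(-320647 - 328640) = 9218/(-649287) = 9218*(-1/649287) = -9218/649287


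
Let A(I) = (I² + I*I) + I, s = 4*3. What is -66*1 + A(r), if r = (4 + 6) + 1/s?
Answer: 10615/72 ≈ 147.43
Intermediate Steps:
s = 12
r = 121/12 (r = (4 + 6) + 1/12 = 10 + 1/12 = 121/12 ≈ 10.083)
A(I) = I + 2*I² (A(I) = (I² + I²) + I = 2*I² + I = I + 2*I²)
-66*1 + A(r) = -66*1 + 121*(1 + 2*(121/12))/12 = -66 + 121*(1 + 121/6)/12 = -66 + (121/12)*(127/6) = -66 + 15367/72 = 10615/72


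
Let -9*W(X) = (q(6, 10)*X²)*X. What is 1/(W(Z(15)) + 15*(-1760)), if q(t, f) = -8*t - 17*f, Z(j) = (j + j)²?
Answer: 1/17657973600 ≈ 5.6632e-11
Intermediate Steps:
Z(j) = 4*j² (Z(j) = (2*j)² = 4*j²)
q(t, f) = -17*f - 8*t
W(X) = 218*X³/9 (W(X) = -(-17*10 - 8*6)*X²*X/9 = -(-170 - 48)*X²*X/9 = -(-218*X²)*X/9 = -(-218)*X³/9 = 218*X³/9)
1/(W(Z(15)) + 15*(-1760)) = 1/(218*(4*15²)³/9 + 15*(-1760)) = 1/(218*(4*225)³/9 - 26400) = 1/((218/9)*900³ - 26400) = 1/((218/9)*729000000 - 26400) = 1/(17658000000 - 26400) = 1/17657973600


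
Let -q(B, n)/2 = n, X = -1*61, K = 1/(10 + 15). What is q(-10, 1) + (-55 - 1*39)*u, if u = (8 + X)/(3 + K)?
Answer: 62199/38 ≈ 1636.8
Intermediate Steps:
K = 1/25 ≈ 0.040000
X = -61
q(B, n) = -2*n
u = -1325/76 (u = (8 - 61)/(3 + 1/25) = -53/76/25 = -53*25/76 = -1325/76 ≈ -17.434)
q(-10, 1) + (-55 - 1*39)*u = -2*1 + (-55 - 1*39)*(-1325/76) = -2 + (-55 - 39)*(-1325/76) = -2 - 94*(-1325/76) = -2 + 62275/38 = 62199/38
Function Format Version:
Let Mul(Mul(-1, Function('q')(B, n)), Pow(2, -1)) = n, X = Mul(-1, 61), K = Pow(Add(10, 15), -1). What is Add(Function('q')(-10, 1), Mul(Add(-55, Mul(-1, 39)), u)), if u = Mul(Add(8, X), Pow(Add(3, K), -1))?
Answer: Rational(62199, 38) ≈ 1636.8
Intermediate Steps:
K = Rational(1, 25) (K = Pow(25, -1) = Rational(1, 25) ≈ 0.040000)
X = -61
Function('q')(B, n) = Mul(-2, n)
u = Rational(-1325, 76) (u = Mul(Add(8, -61), Pow(Add(3, Rational(1, 25)), -1)) = Mul(-53, Pow(Rational(76, 25), -1)) = Mul(-53, Rational(25, 76)) = Rational(-1325, 76) ≈ -17.434)
Add(Function('q')(-10, 1), Mul(Add(-55, Mul(-1, 39)), u)) = Add(Mul(-2, 1), Mul(Add(-55, Mul(-1, 39)), Rational(-1325, 76))) = Add(-2, Mul(Add(-55, -39), Rational(-1325, 76))) = Add(-2, Mul(-94, Rational(-1325, 76))) = Add(-2, Rational(62275, 38)) = Rational(62199, 38)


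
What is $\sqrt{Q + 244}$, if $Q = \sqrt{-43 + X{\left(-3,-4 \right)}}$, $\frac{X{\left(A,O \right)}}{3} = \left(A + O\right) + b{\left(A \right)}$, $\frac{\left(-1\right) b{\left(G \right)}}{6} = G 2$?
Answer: $\sqrt{244 + 2 \sqrt{11}} \approx 15.831$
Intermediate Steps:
$b{\left(G \right)} = - 12 G$ ($b{\left(G \right)} = - 6 G 2 = - 6 \cdot 2 G = - 12 G$)
$X{\left(A,O \right)} = - 33 A + 3 O$ ($X{\left(A,O \right)} = 3 \left(\left(A + O\right) - 12 A\right) = 3 \left(O - 11 A\right) = - 33 A + 3 O$)
$Q = 2 \sqrt{11}$ ($Q = \sqrt{-43 + \left(\left(-33\right) \left(-3\right) + 3 \left(-4\right)\right)} = \sqrt{-43 + \left(99 - 12\right)} = \sqrt{-43 + 87} = \sqrt{44} = 2 \sqrt{11} \approx 6.6332$)
$\sqrt{Q + 244} = \sqrt{2 \sqrt{11} + 244} = \sqrt{244 + 2 \sqrt{11}}$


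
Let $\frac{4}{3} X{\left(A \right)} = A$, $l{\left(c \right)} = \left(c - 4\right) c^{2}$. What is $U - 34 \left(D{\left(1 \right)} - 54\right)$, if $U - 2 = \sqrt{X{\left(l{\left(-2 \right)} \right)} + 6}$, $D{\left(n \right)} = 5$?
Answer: $1668 + 2 i \sqrt{3} \approx 1668.0 + 3.4641 i$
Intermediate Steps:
$l{\left(c \right)} = c^{2} \left(-4 + c\right)$ ($l{\left(c \right)} = \left(-4 + c\right) c^{2} = c^{2} \left(-4 + c\right)$)
$X{\left(A \right)} = \frac{3 A}{4}$
$U = 2 + 2 i \sqrt{3}$ ($U = 2 + \sqrt{\frac{3 \left(-2\right)^{2} \left(-4 - 2\right)}{4} + 6} = 2 + \sqrt{\frac{3 \cdot 4 \left(-6\right)}{4} + 6} = 2 + \sqrt{\frac{3}{4} \left(-24\right) + 6} = 2 + \sqrt{-18 + 6} = 2 + \sqrt{-12} = 2 + 2 i \sqrt{3} \approx 2.0 + 3.4641 i$)
$U - 34 \left(D{\left(1 \right)} - 54\right) = \left(2 + 2 i \sqrt{3}\right) - 34 \left(5 - 54\right) = \left(2 + 2 i \sqrt{3}\right) - -1666 = \left(2 + 2 i \sqrt{3}\right) + 1666 = 1668 + 2 i \sqrt{3}$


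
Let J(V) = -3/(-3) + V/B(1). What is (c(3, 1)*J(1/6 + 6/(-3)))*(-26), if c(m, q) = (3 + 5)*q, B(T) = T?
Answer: 520/3 ≈ 173.33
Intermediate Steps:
c(m, q) = 8*q
J(V) = 1 + V (J(V) = -3/(-3) + V/1 = -3*(-⅓) + V*1 = 1 + V)
(c(3, 1)*J(1/6 + 6/(-3)))*(-26) = ((8*1)*(1 + (1/6 + 6/(-3))))*(-26) = (8*(1 + (1*(⅙) + 6*(-⅓))))*(-26) = (8*(1 + (⅙ - 2)))*(-26) = (8*(1 - 11/6))*(-26) = (8*(-⅚))*(-26) = -20/3*(-26) = 520/3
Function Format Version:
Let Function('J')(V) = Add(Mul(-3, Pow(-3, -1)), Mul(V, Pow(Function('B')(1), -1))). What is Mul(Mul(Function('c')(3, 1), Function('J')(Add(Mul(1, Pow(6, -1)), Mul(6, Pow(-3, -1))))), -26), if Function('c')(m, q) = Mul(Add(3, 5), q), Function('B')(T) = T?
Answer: Rational(520, 3) ≈ 173.33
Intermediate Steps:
Function('c')(m, q) = Mul(8, q)
Function('J')(V) = Add(1, V) (Function('J')(V) = Add(Mul(-3, Pow(-3, -1)), Mul(V, Pow(1, -1))) = Add(Mul(-3, Rational(-1, 3)), Mul(V, 1)) = Add(1, V))
Mul(Mul(Function('c')(3, 1), Function('J')(Add(Mul(1, Pow(6, -1)), Mul(6, Pow(-3, -1))))), -26) = Mul(Mul(Mul(8, 1), Add(1, Add(Mul(1, Pow(6, -1)), Mul(6, Pow(-3, -1))))), -26) = Mul(Mul(8, Add(1, Add(Mul(1, Rational(1, 6)), Mul(6, Rational(-1, 3))))), -26) = Mul(Mul(8, Add(1, Add(Rational(1, 6), -2))), -26) = Mul(Mul(8, Add(1, Rational(-11, 6))), -26) = Mul(Mul(8, Rational(-5, 6)), -26) = Mul(Rational(-20, 3), -26) = Rational(520, 3)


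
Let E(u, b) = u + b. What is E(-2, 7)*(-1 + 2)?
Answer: 5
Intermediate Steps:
E(u, b) = b + u
E(-2, 7)*(-1 + 2) = (7 - 2)*(-1 + 2) = 5*1 = 5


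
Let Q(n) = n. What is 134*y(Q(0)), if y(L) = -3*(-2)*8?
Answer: 6432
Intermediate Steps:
y(L) = 48 (y(L) = 6*8 = 48)
134*y(Q(0)) = 134*48 = 6432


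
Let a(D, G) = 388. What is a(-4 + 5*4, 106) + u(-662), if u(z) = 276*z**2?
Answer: 120955732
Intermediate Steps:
a(-4 + 5*4, 106) + u(-662) = 388 + 276*(-662)**2 = 388 + 276*438244 = 388 + 120955344 = 120955732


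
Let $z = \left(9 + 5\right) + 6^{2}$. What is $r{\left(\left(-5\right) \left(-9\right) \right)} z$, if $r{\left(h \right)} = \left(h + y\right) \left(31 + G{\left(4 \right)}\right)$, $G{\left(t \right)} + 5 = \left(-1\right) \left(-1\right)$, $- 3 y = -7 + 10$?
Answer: $59400$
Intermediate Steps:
$y = -1$ ($y = - \frac{-7 + 10}{3} = \left(- \frac{1}{3}\right) 3 = -1$)
$G{\left(t \right)} = -4$ ($G{\left(t \right)} = -5 - -1 = -5 + 1 = -4$)
$r{\left(h \right)} = -27 + 27 h$ ($r{\left(h \right)} = \left(h - 1\right) \left(31 - 4\right) = \left(-1 + h\right) 27 = -27 + 27 h$)
$z = 50$ ($z = 14 + 36 = 50$)
$r{\left(\left(-5\right) \left(-9\right) \right)} z = \left(-27 + 27 \left(\left(-5\right) \left(-9\right)\right)\right) 50 = \left(-27 + 27 \cdot 45\right) 50 = \left(-27 + 1215\right) 50 = 1188 \cdot 50 = 59400$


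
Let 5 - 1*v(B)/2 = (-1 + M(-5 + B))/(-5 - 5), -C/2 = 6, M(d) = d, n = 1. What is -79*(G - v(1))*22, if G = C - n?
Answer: 38236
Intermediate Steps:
C = -12 (C = -2*6 = -12)
G = -13 (G = -12 - 1*1 = -12 - 1 = -13)
v(B) = 44/5 + B/5 (v(B) = 10 - 2*(-1 + (-5 + B))/(-5 - 5) = 10 - 2*(-6 + B)/(-10) = 10 - 2*(-6 + B)*(-1)/10 = 10 - 2*(3/5 - B/10) = 10 + (-6/5 + B/5) = 44/5 + B/5)
-79*(G - v(1))*22 = -79*(-13 - (44/5 + (1/5)*1))*22 = -79*(-13 - (44/5 + 1/5))*22 = -79*(-13 - 1*9)*22 = -79*(-13 - 9)*22 = -79*(-22)*22 = 1738*22 = 38236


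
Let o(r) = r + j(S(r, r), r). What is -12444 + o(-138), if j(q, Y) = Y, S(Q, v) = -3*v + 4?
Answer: -12720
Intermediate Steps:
S(Q, v) = 4 - 3*v
o(r) = 2*r (o(r) = r + r = 2*r)
-12444 + o(-138) = -12444 + 2*(-138) = -12444 - 276 = -12720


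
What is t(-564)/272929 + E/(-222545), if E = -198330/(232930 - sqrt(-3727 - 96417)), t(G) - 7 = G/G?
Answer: 116175083626751/3505833822906365143 + 39666*I*sqrt(6259)/603725473205849 ≈ 3.3138e-5 + 5.1979e-9*I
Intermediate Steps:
t(G) = 8 (t(G) = 7 + G/G = 7 + 1 = 8)
E = -198330/(232930 - 4*I*sqrt(6259)) (E = -198330/(232930 - sqrt(-100144)) = -198330/(232930 - 4*I*sqrt(6259)) ≈ -0.85146 - 0.0011568*I)
t(-564)/272929 + E/(-222545) = 8/272929 + (-11549251725/13564121261 - 198330*I*sqrt(6259)/13564121261)/(-222545) = 8*(1/272929) + (-11549251725/13564121261 - 198330*I*sqrt(6259)/13564121261)*(-1/222545) = 8/272929 + (2309850345/603725473205849 + 39666*I*sqrt(6259)/603725473205849) = 116175083626751/3505833822906365143 + 39666*I*sqrt(6259)/603725473205849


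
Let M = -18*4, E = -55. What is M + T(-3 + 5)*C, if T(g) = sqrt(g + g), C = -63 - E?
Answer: -88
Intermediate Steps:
C = -8 (C = -63 - 1*(-55) = -63 + 55 = -8)
M = -72
T(g) = sqrt(2)*sqrt(g) (T(g) = sqrt(2*g) = sqrt(2)*sqrt(g))
M + T(-3 + 5)*C = -72 + (sqrt(2)*sqrt(-3 + 5))*(-8) = -72 + (sqrt(2)*sqrt(2))*(-8) = -72 + 2*(-8) = -72 - 16 = -88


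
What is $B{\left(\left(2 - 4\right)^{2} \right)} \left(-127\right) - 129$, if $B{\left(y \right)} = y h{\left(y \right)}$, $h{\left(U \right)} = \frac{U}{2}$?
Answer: $-1145$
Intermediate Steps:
$h{\left(U \right)} = \frac{U}{2}$ ($h{\left(U \right)} = U \frac{1}{2} = \frac{U}{2}$)
$B{\left(y \right)} = \frac{y^{2}}{2}$ ($B{\left(y \right)} = y \frac{y}{2} = \frac{y^{2}}{2}$)
$B{\left(\left(2 - 4\right)^{2} \right)} \left(-127\right) - 129 = \frac{\left(\left(2 - 4\right)^{2}\right)^{2}}{2} \left(-127\right) - 129 = \frac{\left(\left(-2\right)^{2}\right)^{2}}{2} \left(-127\right) - 129 = \frac{4^{2}}{2} \left(-127\right) - 129 = \frac{1}{2} \cdot 16 \left(-127\right) - 129 = 8 \left(-127\right) - 129 = -1016 - 129 = -1145$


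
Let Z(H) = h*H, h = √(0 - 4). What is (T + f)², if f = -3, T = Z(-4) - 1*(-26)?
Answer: 465 - 368*I ≈ 465.0 - 368.0*I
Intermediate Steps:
h = 2*I (h = √(-4) = 2*I ≈ 2.0*I)
Z(H) = 2*I*H (Z(H) = (2*I)*H = 2*I*H)
T = 26 - 8*I (T = 2*I*(-4) - 1*(-26) = -8*I + 26 = 26 - 8*I ≈ 26.0 - 8.0*I)
(T + f)² = ((26 - 8*I) - 3)² = (23 - 8*I)²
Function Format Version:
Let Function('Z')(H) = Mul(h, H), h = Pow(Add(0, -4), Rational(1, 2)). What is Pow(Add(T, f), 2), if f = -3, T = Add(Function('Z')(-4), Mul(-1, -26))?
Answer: Add(465, Mul(-368, I)) ≈ Add(465.00, Mul(-368.00, I))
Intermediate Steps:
h = Mul(2, I) (h = Pow(-4, Rational(1, 2)) = Mul(2, I) ≈ Mul(2.0000, I))
Function('Z')(H) = Mul(2, I, H) (Function('Z')(H) = Mul(Mul(2, I), H) = Mul(2, I, H))
T = Add(26, Mul(-8, I)) (T = Add(Mul(2, I, -4), Mul(-1, -26)) = Add(Mul(-8, I), 26) = Add(26, Mul(-8, I)) ≈ Add(26.000, Mul(-8.0000, I)))
Pow(Add(T, f), 2) = Pow(Add(Add(26, Mul(-8, I)), -3), 2) = Pow(Add(23, Mul(-8, I)), 2)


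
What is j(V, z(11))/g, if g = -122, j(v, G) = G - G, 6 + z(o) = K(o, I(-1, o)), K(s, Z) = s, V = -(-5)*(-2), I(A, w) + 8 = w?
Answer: 0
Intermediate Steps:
I(A, w) = -8 + w
V = -10 (V = -1*10 = -10)
z(o) = -6 + o
j(v, G) = 0
j(V, z(11))/g = 0/(-122) = 0*(-1/122) = 0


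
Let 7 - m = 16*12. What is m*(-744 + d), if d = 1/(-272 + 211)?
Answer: 8396225/61 ≈ 1.3764e+5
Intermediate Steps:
d = -1/61 (d = 1/(-61) = -1/61 ≈ -0.016393)
m = -185 (m = 7 - 16*12 = 7 - 1*192 = 7 - 192 = -185)
m*(-744 + d) = -185*(-744 - 1/61) = -185*(-45385/61) = 8396225/61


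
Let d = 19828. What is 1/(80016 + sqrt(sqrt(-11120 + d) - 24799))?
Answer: 1/(80016 + I*sqrt(24799 - 2*sqrt(2177))) ≈ 1.2497e-5 - 2.455e-8*I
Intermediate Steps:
1/(80016 + sqrt(sqrt(-11120 + d) - 24799)) = 1/(80016 + sqrt(sqrt(-11120 + 19828) - 24799)) = 1/(80016 + sqrt(sqrt(8708) - 24799)) = 1/(80016 + sqrt(2*sqrt(2177) - 24799)) = 1/(80016 + sqrt(-24799 + 2*sqrt(2177)))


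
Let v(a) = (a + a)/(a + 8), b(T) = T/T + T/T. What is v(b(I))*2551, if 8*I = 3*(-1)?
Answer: 5102/5 ≈ 1020.4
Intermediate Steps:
I = -3/8 (I = (3*(-1))/8 = (1/8)*(-3) = -3/8 ≈ -0.37500)
b(T) = 2 (b(T) = 1 + 1 = 2)
v(a) = 2*a/(8 + a) (v(a) = (2*a)/(8 + a) = 2*a/(8 + a))
v(b(I))*2551 = (2*2/(8 + 2))*2551 = (2*2/10)*2551 = (2*2*(1/10))*2551 = (2/5)*2551 = 5102/5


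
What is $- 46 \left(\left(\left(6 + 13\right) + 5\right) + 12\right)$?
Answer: $-1656$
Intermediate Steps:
$- 46 \left(\left(\left(6 + 13\right) + 5\right) + 12\right) = - 46 \left(\left(19 + 5\right) + 12\right) = - 46 \left(24 + 12\right) = \left(-46\right) 36 = -1656$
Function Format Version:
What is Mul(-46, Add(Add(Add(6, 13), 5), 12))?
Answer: -1656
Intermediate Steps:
Mul(-46, Add(Add(Add(6, 13), 5), 12)) = Mul(-46, Add(Add(19, 5), 12)) = Mul(-46, Add(24, 12)) = Mul(-46, 36) = -1656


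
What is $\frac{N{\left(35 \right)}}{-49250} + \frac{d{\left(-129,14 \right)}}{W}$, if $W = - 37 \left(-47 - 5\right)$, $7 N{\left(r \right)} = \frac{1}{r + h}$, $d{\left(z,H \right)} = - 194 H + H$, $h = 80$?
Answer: $- \frac{13390521178}{9534923125} \approx -1.4044$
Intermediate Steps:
$d{\left(z,H \right)} = - 193 H$
$N{\left(r \right)} = \frac{1}{7 \left(80 + r\right)}$ ($N{\left(r \right)} = \frac{1}{7 \left(r + 80\right)} = \frac{1}{7 \left(80 + r\right)}$)
$W = 1924$ ($W = \left(-37\right) \left(-52\right) = 1924$)
$\frac{N{\left(35 \right)}}{-49250} + \frac{d{\left(-129,14 \right)}}{W} = \frac{\frac{1}{7} \frac{1}{80 + 35}}{-49250} + \frac{\left(-193\right) 14}{1924} = \frac{1}{7 \cdot 115} \left(- \frac{1}{49250}\right) - \frac{1351}{962} = \frac{1}{7} \cdot \frac{1}{115} \left(- \frac{1}{49250}\right) - \frac{1351}{962} = \frac{1}{805} \left(- \frac{1}{49250}\right) - \frac{1351}{962} = - \frac{1}{39646250} - \frac{1351}{962} = - \frac{13390521178}{9534923125}$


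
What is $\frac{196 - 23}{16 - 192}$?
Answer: $- \frac{173}{176} \approx -0.98295$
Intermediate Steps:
$\frac{196 - 23}{16 - 192} = \frac{173}{-176} = 173 \left(- \frac{1}{176}\right) = - \frac{173}{176}$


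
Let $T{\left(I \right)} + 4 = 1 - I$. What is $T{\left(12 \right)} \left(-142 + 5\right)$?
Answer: $2055$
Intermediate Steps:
$T{\left(I \right)} = -3 - I$ ($T{\left(I \right)} = -4 - \left(-1 + I\right) = -3 - I$)
$T{\left(12 \right)} \left(-142 + 5\right) = \left(-3 - 12\right) \left(-142 + 5\right) = \left(-3 - 12\right) \left(-137\right) = \left(-15\right) \left(-137\right) = 2055$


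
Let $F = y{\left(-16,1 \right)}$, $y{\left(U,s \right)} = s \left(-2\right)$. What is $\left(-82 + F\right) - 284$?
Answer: $-368$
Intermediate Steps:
$y{\left(U,s \right)} = - 2 s$
$F = -2$ ($F = \left(-2\right) 1 = -2$)
$\left(-82 + F\right) - 284 = \left(-82 - 2\right) - 284 = -84 - 284 = -368$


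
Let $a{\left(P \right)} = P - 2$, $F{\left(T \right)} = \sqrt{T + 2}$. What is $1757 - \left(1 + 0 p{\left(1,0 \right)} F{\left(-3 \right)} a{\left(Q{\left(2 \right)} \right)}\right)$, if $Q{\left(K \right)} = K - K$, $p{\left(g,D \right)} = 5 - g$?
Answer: $1756$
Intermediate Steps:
$F{\left(T \right)} = \sqrt{2 + T}$
$Q{\left(K \right)} = 0$
$a{\left(P \right)} = -2 + P$
$1757 - \left(1 + 0 p{\left(1,0 \right)} F{\left(-3 \right)} a{\left(Q{\left(2 \right)} \right)}\right) = 1757 - \left(1 + 0 \left(5 - 1\right) \sqrt{2 - 3} \left(-2 + 0\right)\right) = 1757 - \left(1 + 0 \left(5 - 1\right) \sqrt{-1} \left(-2\right)\right) = 1757 - \left(1 + 0 \cdot 4 i \left(-2\right)\right) = 1757 - \left(1 + 0 i \left(-2\right)\right) = 1757 - \left(1 + 0 \left(-2\right)\right) = 1757 - \left(1 + 0\right) = 1757 - 1 = 1756$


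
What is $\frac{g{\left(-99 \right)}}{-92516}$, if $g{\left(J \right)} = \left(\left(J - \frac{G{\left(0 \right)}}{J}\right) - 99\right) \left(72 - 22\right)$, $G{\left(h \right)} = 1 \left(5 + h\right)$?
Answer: $\frac{489925}{4579542} \approx 0.10698$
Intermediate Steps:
$G{\left(h \right)} = 5 + h$
$g{\left(J \right)} = -4950 - \frac{250}{J} + 50 J$ ($g{\left(J \right)} = \left(\left(J - \frac{5 + 0}{J}\right) - 99\right) \left(72 - 22\right) = \left(\left(J - \frac{5}{J}\right) - 99\right) 50 = \left(-99 + J - \frac{5}{J}\right) 50 = -4950 - \frac{250}{J} + 50 J$)
$\frac{g{\left(-99 \right)}}{-92516} = \frac{-4950 - \frac{250}{-99} + 50 \left(-99\right)}{-92516} = \left(-4950 - - \frac{250}{99} - 4950\right) \left(- \frac{1}{92516}\right) = \left(-4950 + \frac{250}{99} - 4950\right) \left(- \frac{1}{92516}\right) = \left(- \frac{979850}{99}\right) \left(- \frac{1}{92516}\right) = \frac{489925}{4579542}$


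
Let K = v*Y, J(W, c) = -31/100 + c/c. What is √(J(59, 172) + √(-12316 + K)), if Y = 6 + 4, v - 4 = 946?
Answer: √(69 + 1600*I*√11)/10 ≈ 5.1846 + 5.1176*I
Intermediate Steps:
v = 950 (v = 4 + 946 = 950)
Y = 10
J(W, c) = 69/100 (J(W, c) = -31*1/100 + 1 = -31/100 + 1 = 69/100)
K = 9500 (K = 950*10 = 9500)
√(J(59, 172) + √(-12316 + K)) = √(69/100 + √(-12316 + 9500)) = √(69/100 + √(-2816)) = √(69/100 + 16*I*√11)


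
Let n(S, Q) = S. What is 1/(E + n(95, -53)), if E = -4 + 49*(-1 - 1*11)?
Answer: -1/497 ≈ -0.0020121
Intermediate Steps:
E = -592 (E = -4 + 49*(-1 - 11) = -4 + 49*(-12) = -4 - 588 = -592)
1/(E + n(95, -53)) = 1/(-592 + 95) = 1/(-497) = -1/497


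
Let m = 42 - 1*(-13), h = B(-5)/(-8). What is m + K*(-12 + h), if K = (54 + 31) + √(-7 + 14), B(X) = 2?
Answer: -3945/4 - 49*√7/4 ≈ -1018.7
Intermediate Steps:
h = -¼ (h = 2/(-8) = 2*(-⅛) = -¼ ≈ -0.25000)
m = 55 (m = 42 + 13 = 55)
K = 85 + √7 ≈ 87.646
m + K*(-12 + h) = 55 + (85 + √7)*(-12 - ¼) = 55 + (85 + √7)*(-49/4) = 55 + (-4165/4 - 49*√7/4) = -3945/4 - 49*√7/4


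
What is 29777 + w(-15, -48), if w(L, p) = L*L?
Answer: 30002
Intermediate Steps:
w(L, p) = L**2
29777 + w(-15, -48) = 29777 + (-15)**2 = 29777 + 225 = 30002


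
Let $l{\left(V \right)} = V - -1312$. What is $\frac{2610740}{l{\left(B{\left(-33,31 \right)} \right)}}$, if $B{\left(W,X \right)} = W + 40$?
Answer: $\frac{2610740}{1319} \approx 1979.3$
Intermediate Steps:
$B{\left(W,X \right)} = 40 + W$
$l{\left(V \right)} = 1312 + V$ ($l{\left(V \right)} = V + 1312 = 1312 + V$)
$\frac{2610740}{l{\left(B{\left(-33,31 \right)} \right)}} = \frac{2610740}{1312 + \left(40 - 33\right)} = \frac{2610740}{1312 + 7} = \frac{2610740}{1319}$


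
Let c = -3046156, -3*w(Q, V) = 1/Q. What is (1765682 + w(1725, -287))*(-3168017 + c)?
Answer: -18927137131879459/1725 ≈ -1.0972e+13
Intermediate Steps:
w(Q, V) = -1/(3*Q)
(1765682 + w(1725, -287))*(-3168017 + c) = (1765682 - ⅓/1725)*(-3168017 - 3046156) = (1765682 - ⅓*1/1725)*(-6214173) = (1765682 - 1/5175)*(-6214173) = (9137404349/5175)*(-6214173) = -18927137131879459/1725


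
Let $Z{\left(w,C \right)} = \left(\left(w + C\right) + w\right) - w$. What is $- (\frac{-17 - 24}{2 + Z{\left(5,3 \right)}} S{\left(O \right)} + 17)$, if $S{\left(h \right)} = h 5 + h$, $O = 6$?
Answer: $\frac{653}{5} \approx 130.6$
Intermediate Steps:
$Z{\left(w,C \right)} = C + w$ ($Z{\left(w,C \right)} = \left(\left(C + w\right) + w\right) - w = \left(C + 2 w\right) - w = C + w$)
$S{\left(h \right)} = 6 h$ ($S{\left(h \right)} = 5 h + h = 6 h$)
$- (\frac{-17 - 24}{2 + Z{\left(5,3 \right)}} S{\left(O \right)} + 17) = - (\frac{-17 - 24}{2 + \left(3 + 5\right)} 6 \cdot 6 + 17) = - (- \frac{41}{2 + 8} \cdot 36 + 17) = - (- \frac{41}{10} \cdot 36 + 17) = - (\left(-41\right) \frac{1}{10} \cdot 36 + 17) = - (\left(- \frac{41}{10}\right) 36 + 17) = - (- \frac{738}{5} + 17) = \left(-1\right) \left(- \frac{653}{5}\right) = \frac{653}{5}$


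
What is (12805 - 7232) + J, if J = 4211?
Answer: 9784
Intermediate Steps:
(12805 - 7232) + J = (12805 - 7232) + 4211 = 5573 + 4211 = 9784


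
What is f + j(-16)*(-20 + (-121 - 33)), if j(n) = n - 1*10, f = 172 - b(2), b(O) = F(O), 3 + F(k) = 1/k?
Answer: 9397/2 ≈ 4698.5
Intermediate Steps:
F(k) = -3 + 1/k
b(O) = -3 + 1/O
f = 349/2 (f = 172 - (-3 + 1/2) = 172 - 1*(-5/2) = 172 + 5/2 = 349/2 ≈ 174.50)
j(n) = -10 + n (j(n) = n - 10 = -10 + n)
f + j(-16)*(-20 + (-121 - 33)) = 349/2 + (-10 - 16)*(-20 + (-121 - 33)) = 349/2 - 26*(-20 - 154) = 349/2 - 26*(-174) = 349/2 + 4524 = 9397/2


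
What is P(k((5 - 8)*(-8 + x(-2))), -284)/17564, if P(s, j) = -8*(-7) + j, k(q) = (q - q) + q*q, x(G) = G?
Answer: -57/4391 ≈ -0.012981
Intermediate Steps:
k(q) = q² (k(q) = 0 + q² = q²)
P(s, j) = 56 + j
P(k((5 - 8)*(-8 + x(-2))), -284)/17564 = (56 - 284)/17564 = -228*1/17564 = -57/4391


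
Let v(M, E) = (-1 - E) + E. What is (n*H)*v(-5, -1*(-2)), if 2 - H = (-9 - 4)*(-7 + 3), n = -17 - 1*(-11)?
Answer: -300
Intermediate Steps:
v(M, E) = -1
n = -6 (n = -17 + 11 = -6)
H = -50 (H = 2 - (-9 - 4)*(-7 + 3) = 2 - (-13)*(-4) = 2 - 1*52 = 2 - 52 = -50)
(n*H)*v(-5, -1*(-2)) = -6*(-50)*(-1) = 300*(-1) = -300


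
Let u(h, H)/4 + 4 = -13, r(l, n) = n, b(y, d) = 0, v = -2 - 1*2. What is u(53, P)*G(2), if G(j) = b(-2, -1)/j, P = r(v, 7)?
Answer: 0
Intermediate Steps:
v = -4 (v = -2 - 2 = -4)
P = 7
u(h, H) = -68 (u(h, H) = -16 + 4*(-13) = -16 - 52 = -68)
G(j) = 0 (G(j) = 0/j = 0)
u(53, P)*G(2) = -68*0 = 0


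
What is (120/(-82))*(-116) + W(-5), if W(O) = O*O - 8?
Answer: 7657/41 ≈ 186.76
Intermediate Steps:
W(O) = -8 + O² (W(O) = O² - 8 = -8 + O²)
(120/(-82))*(-116) + W(-5) = (120/(-82))*(-116) + (-8 + (-5)²) = (120*(-1/82))*(-116) + (-8 + 25) = -60/41*(-116) + 17 = 6960/41 + 17 = 7657/41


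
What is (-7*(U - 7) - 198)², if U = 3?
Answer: 28900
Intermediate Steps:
(-7*(U - 7) - 198)² = (-7*(3 - 7) - 198)² = (-7*(-4) - 198)² = (28 - 198)² = (-170)² = 28900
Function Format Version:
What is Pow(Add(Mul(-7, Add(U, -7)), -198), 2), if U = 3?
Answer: 28900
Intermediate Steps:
Pow(Add(Mul(-7, Add(U, -7)), -198), 2) = Pow(Add(Mul(-7, Add(3, -7)), -198), 2) = Pow(Add(Mul(-7, -4), -198), 2) = Pow(Add(28, -198), 2) = Pow(-170, 2) = 28900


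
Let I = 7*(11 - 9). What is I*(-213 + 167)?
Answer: -644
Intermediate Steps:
I = 14 (I = 7*2 = 14)
I*(-213 + 167) = 14*(-213 + 167) = 14*(-46) = -644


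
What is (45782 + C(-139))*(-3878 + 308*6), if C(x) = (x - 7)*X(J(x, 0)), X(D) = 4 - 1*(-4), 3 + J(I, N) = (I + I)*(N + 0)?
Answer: -90566420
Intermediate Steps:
J(I, N) = -3 + 2*I*N (J(I, N) = -3 + (I + I)*(N + 0) = -3 + (2*I)*N = -3 + 2*I*N)
X(D) = 8 (X(D) = 4 + 4 = 8)
C(x) = -56 + 8*x (C(x) = (x - 7)*8 = (-7 + x)*8 = -56 + 8*x)
(45782 + C(-139))*(-3878 + 308*6) = (45782 + (-56 + 8*(-139)))*(-3878 + 308*6) = (45782 + (-56 - 1112))*(-3878 + 1848) = (45782 - 1168)*(-2030) = 44614*(-2030) = -90566420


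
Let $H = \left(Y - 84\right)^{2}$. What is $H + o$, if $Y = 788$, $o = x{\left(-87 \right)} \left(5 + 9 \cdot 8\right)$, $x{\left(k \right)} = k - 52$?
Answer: $484913$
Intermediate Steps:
$x{\left(k \right)} = -52 + k$ ($x{\left(k \right)} = k - 52 = -52 + k$)
$o = -10703$ ($o = \left(-52 - 87\right) \left(5 + 9 \cdot 8\right) = - 139 \left(5 + 72\right) = \left(-139\right) 77 = -10703$)
$H = 495616$ ($H = \left(788 - 84\right)^{2} = 704^{2} = 495616$)
$H + o = 495616 - 10703 = 484913$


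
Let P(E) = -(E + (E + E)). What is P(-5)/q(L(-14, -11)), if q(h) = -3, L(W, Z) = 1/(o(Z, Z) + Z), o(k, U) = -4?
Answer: -5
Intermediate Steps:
L(W, Z) = 1/(-4 + Z)
P(E) = -3*E (P(E) = -(E + 2*E) = -3*E)
P(-5)/q(L(-14, -11)) = -3*(-5)/(-3) = 15*(-⅓) = -5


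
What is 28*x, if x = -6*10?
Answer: -1680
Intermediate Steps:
x = -60
28*x = 28*(-60) = -1680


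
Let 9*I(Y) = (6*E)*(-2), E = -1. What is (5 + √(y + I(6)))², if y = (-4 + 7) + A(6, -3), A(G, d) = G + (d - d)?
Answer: (15 + √93)²/9 ≈ 67.479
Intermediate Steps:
I(Y) = 4/3 (I(Y) = ((6*(-1))*(-2))/9 = (-6*(-2))/9 = (⅑)*12 = 4/3)
A(G, d) = G (A(G, d) = G + 0 = G)
y = 9 (y = (-4 + 7) + 6 = 3 + 6 = 9)
(5 + √(y + I(6)))² = (5 + √(9 + 4/3))² = (5 + √(31/3))² = (5 + √93/3)²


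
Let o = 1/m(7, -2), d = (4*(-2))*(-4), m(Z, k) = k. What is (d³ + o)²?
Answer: 4294836225/4 ≈ 1.0737e+9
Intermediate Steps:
d = 32 (d = -8*(-4) = 32)
o = -½ (o = 1/(-2) = -½ ≈ -0.50000)
(d³ + o)² = (32³ - ½)² = (32768 - ½)² = (65535/2)² = 4294836225/4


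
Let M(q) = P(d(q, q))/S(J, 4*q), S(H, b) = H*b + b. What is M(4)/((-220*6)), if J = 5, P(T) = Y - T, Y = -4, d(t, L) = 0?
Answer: 1/31680 ≈ 3.1566e-5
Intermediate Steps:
P(T) = -4 - T
S(H, b) = b + H*b
M(q) = -1/(6*q) (M(q) = (-4 - 1*0)/(((4*q)*(1 + 5))) = (-4 + 0)/(((4*q)*6)) = -4*1/(24*q) = -1/(6*q))
M(4)/((-220*6)) = (-⅙/4)/((-220*6)) = -⅙*¼/(-1320) = -1/24*(-1/1320) = 1/31680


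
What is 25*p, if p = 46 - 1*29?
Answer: 425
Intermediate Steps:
p = 17 (p = 46 - 29 = 17)
25*p = 25*17 = 425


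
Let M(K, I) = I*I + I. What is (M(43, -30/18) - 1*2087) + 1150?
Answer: -8423/9 ≈ -935.89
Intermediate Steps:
M(K, I) = I + I² (M(K, I) = I² + I = I + I²)
(M(43, -30/18) - 1*2087) + 1150 = ((-30/18)*(1 - 30/18) - 1*2087) + 1150 = ((-30*1/18)*(1 - 30*1/18) - 2087) + 1150 = (-5*(1 - 5/3)/3 - 2087) + 1150 = (-5/3*(-⅔) - 2087) + 1150 = (10/9 - 2087) + 1150 = -18773/9 + 1150 = -8423/9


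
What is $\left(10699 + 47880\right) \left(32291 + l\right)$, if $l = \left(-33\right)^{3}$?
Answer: $-213579034$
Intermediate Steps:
$l = -35937$
$\left(10699 + 47880\right) \left(32291 + l\right) = \left(10699 + 47880\right) \left(32291 - 35937\right) = 58579 \left(-3646\right) = -213579034$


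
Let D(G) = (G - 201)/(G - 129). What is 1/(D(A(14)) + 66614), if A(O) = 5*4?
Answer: 109/7261107 ≈ 1.5011e-5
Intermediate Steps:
A(O) = 20
D(G) = (-201 + G)/(-129 + G)
1/(D(A(14)) + 66614) = 1/((-201 + 20)/(-129 + 20) + 66614) = 1/(-181/(-109) + 66614) = 1/(-1/109*(-181) + 66614) = 1/(181/109 + 66614) = 1/(7261107/109) = 109/7261107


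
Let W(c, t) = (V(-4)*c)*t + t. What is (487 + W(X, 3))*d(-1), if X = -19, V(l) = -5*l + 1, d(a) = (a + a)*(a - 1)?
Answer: -2828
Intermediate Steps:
d(a) = 2*a*(-1 + a) (d(a) = (2*a)*(-1 + a) = 2*a*(-1 + a))
V(l) = 1 - 5*l
W(c, t) = t + 21*c*t (W(c, t) = ((1 - 5*(-4))*c)*t + t = ((1 + 20)*c)*t + t = (21*c)*t + t = 21*c*t + t = t + 21*c*t)
(487 + W(X, 3))*d(-1) = (487 + 3*(1 + 21*(-19)))*(2*(-1)*(-1 - 1)) = (487 + 3*(1 - 399))*(2*(-1)*(-2)) = (487 + 3*(-398))*4 = (487 - 1194)*4 = -707*4 = -2828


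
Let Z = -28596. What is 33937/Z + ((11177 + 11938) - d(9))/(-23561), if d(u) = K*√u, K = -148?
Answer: -1473282821/673750356 ≈ -2.1867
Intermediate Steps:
d(u) = -148*√u
33937/Z + ((11177 + 11938) - d(9))/(-23561) = 33937/(-28596) + ((11177 + 11938) - (-148)*√9)/(-23561) = 33937*(-1/28596) + (23115 - (-148)*3)*(-1/23561) = -33937/28596 + (23115 - 1*(-444))*(-1/23561) = -33937/28596 + (23115 + 444)*(-1/23561) = -33937/28596 + 23559*(-1/23561) = -33937/28596 - 23559/23561 = -1473282821/673750356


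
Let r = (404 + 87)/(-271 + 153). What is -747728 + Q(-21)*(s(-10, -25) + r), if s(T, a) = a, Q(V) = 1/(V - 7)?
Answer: -2470489871/3304 ≈ -7.4773e+5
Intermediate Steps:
Q(V) = 1/(-7 + V)
r = -491/118 (r = 491/(-118) = 491*(-1/118) = -491/118 ≈ -4.1610)
-747728 + Q(-21)*(s(-10, -25) + r) = -747728 + (-25 - 491/118)/(-7 - 21) = -747728 - 3441/118/(-28) = -747728 - 1/28*(-3441/118) = -747728 + 3441/3304 = -2470489871/3304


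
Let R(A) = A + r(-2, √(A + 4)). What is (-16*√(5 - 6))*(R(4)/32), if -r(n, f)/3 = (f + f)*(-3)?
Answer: I*(-2 - 18*√2) ≈ -27.456*I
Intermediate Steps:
r(n, f) = 18*f (r(n, f) = -3*(f + f)*(-3) = -3*2*f*(-3) = -(-18)*f = 18*f)
R(A) = A + 18*√(4 + A) (R(A) = A + 18*√(A + 4) = A + 18*√(4 + A))
(-16*√(5 - 6))*(R(4)/32) = (-16*√(5 - 6))*((4 + 18*√(4 + 4))/32) = (-16*I)*((4 + 18*√8)*(1/32)) = (-16*I)*((4 + 18*(2*√2))*(1/32)) = (-16*I)*((4 + 36*√2)*(1/32)) = (-16*I)*(⅛ + 9*√2/8) = -16*I*(⅛ + 9*√2/8)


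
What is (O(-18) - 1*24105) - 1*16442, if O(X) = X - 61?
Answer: -40626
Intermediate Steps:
O(X) = -61 + X
(O(-18) - 1*24105) - 1*16442 = ((-61 - 18) - 1*24105) - 1*16442 = (-79 - 24105) - 16442 = -24184 - 16442 = -40626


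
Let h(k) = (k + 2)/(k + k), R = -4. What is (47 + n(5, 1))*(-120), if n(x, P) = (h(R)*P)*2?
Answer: -5700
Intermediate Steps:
h(k) = (2 + k)/(2*k) (h(k) = (2 + k)/((2*k)) = (2 + k)*(1/(2*k)) = (2 + k)/(2*k))
n(x, P) = P/2 (n(x, P) = (((½)*(2 - 4)/(-4))*P)*2 = (((½)*(-¼)*(-2))*P)*2 = (P/4)*2 = P/2)
(47 + n(5, 1))*(-120) = (47 + (½)*1)*(-120) = (47 + ½)*(-120) = (95/2)*(-120) = -5700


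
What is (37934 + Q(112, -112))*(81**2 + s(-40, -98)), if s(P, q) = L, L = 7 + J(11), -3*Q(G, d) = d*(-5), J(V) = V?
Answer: 248339706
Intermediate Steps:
Q(G, d) = 5*d/3 (Q(G, d) = -d*(-5)/3 = -(-5)*d/3 = 5*d/3)
L = 18 (L = 7 + 11 = 18)
s(P, q) = 18
(37934 + Q(112, -112))*(81**2 + s(-40, -98)) = (37934 + (5/3)*(-112))*(81**2 + 18) = (37934 - 560/3)*(6561 + 18) = (113242/3)*6579 = 248339706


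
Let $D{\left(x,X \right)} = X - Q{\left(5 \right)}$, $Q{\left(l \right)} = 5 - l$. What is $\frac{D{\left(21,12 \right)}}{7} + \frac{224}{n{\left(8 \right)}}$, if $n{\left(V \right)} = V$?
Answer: $\frac{208}{7} \approx 29.714$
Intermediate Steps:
$D{\left(x,X \right)} = X$ ($D{\left(x,X \right)} = X - \left(5 - 5\right) = X - 0 = X + 0 = X$)
$\frac{D{\left(21,12 \right)}}{7} + \frac{224}{n{\left(8 \right)}} = \frac{12}{7} + \frac{224}{8} = 12 \cdot \frac{1}{7} + 224 \cdot \frac{1}{8} = \frac{12}{7} + 28 = \frac{208}{7}$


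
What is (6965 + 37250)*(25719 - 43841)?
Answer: -801264230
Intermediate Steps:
(6965 + 37250)*(25719 - 43841) = 44215*(-18122) = -801264230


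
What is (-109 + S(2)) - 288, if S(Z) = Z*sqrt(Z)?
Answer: -397 + 2*sqrt(2) ≈ -394.17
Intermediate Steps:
S(Z) = Z**(3/2)
(-109 + S(2)) - 288 = (-109 + 2**(3/2)) - 288 = (-109 + 2*sqrt(2)) - 288 = -397 + 2*sqrt(2)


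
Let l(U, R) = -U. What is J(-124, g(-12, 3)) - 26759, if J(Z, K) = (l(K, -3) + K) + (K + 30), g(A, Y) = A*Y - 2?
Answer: -26767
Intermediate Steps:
g(A, Y) = -2 + A*Y
J(Z, K) = 30 + K (J(Z, K) = (-K + K) + (K + 30) = 0 + (30 + K) = 30 + K)
J(-124, g(-12, 3)) - 26759 = (30 + (-2 - 12*3)) - 26759 = (30 + (-2 - 36)) - 26759 = (30 - 38) - 26759 = -8 - 26759 = -26767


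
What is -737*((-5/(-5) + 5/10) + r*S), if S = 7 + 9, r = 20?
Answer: -473891/2 ≈ -2.3695e+5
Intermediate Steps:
S = 16
-737*((-5/(-5) + 5/10) + r*S) = -737*((-5/(-5) + 5/10) + 20*16) = -737*((-5*(-⅕) + 5*(⅒)) + 320) = -737*((1 + ½) + 320) = -737*(3/2 + 320) = -737*643/2 = -473891/2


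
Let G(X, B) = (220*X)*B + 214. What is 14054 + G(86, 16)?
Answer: 316988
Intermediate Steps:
G(X, B) = 214 + 220*B*X (G(X, B) = 220*B*X + 214 = 214 + 220*B*X)
14054 + G(86, 16) = 14054 + (214 + 220*16*86) = 14054 + (214 + 302720) = 14054 + 302934 = 316988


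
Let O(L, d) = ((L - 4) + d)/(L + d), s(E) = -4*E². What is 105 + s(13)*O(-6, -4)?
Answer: -4207/5 ≈ -841.40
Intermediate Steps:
O(L, d) = (-4 + L + d)/(L + d) (O(L, d) = ((-4 + L) + d)/(L + d) = (-4 + L + d)/(L + d))
105 + s(13)*O(-6, -4) = 105 + (-4*13²)*((-4 - 6 - 4)/(-6 - 4)) = 105 + (-4*169)*(-14/(-10)) = 105 - (-338)*(-14)/5 = 105 - 676*7/5 = 105 - 4732/5 = -4207/5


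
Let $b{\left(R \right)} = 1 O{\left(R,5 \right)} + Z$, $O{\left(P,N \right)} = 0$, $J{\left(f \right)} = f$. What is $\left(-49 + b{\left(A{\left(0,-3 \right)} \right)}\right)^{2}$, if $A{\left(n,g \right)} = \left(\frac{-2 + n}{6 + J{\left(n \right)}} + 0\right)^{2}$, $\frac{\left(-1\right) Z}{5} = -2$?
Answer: $1521$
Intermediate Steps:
$Z = 10$ ($Z = \left(-5\right) \left(-2\right) = 10$)
$A{\left(n,g \right)} = \frac{\left(-2 + n\right)^{2}}{\left(6 + n\right)^{2}}$ ($A{\left(n,g \right)} = \left(\frac{-2 + n}{6 + n} + 0\right)^{2} = \left(\frac{-2 + n}{6 + n}\right)^{2} = \frac{\left(-2 + n\right)^{2}}{\left(6 + n\right)^{2}}$)
$b{\left(R \right)} = 10$ ($b{\left(R \right)} = 1 \cdot 0 + 10 = 0 + 10 = 10$)
$\left(-49 + b{\left(A{\left(0,-3 \right)} \right)}\right)^{2} = \left(-49 + 10\right)^{2} = \left(-39\right)^{2} = 1521$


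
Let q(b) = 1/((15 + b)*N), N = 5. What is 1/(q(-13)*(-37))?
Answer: -10/37 ≈ -0.27027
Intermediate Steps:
q(b) = 1/(5*(15 + b)) (q(b) = 1/((15 + b)*5) = (1/5)/(15 + b) = 1/(5*(15 + b)))
1/(q(-13)*(-37)) = 1/((1/(5*(15 - 13)))*(-37)) = 1/(((1/5)/2)*(-37)) = 1/(((1/5)*(1/2))*(-37)) = 1/((1/10)*(-37)) = 1/(-37/10) = -10/37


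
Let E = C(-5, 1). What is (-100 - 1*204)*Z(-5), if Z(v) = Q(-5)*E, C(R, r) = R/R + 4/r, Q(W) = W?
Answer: 7600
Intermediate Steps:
C(R, r) = 1 + 4/r
E = 5 (E = (4 + 1)/1 = 1*5 = 5)
Z(v) = -25 (Z(v) = -5*5 = -25)
(-100 - 1*204)*Z(-5) = (-100 - 1*204)*(-25) = (-100 - 204)*(-25) = -304*(-25) = 7600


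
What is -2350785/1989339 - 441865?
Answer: -293007209340/663113 ≈ -4.4187e+5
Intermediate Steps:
-2350785/1989339 - 441865 = -2350785*1/1989339 - 441865 = -783595/663113 - 441865 = -293007209340/663113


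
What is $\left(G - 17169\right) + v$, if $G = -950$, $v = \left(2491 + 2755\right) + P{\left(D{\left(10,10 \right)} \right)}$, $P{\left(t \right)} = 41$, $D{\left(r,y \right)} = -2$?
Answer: $-12832$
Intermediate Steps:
$v = 5287$ ($v = \left(2491 + 2755\right) + 41 = 5246 + 41 = 5287$)
$\left(G - 17169\right) + v = \left(-950 - 17169\right) + 5287 = -18119 + 5287 = -12832$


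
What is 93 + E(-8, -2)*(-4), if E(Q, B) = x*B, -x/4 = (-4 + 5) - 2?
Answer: 125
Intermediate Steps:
x = 4 (x = -4*((-4 + 5) - 2) = -4*(1 - 2) = -4*(-1) = 4)
E(Q, B) = 4*B
93 + E(-8, -2)*(-4) = 93 + (4*(-2))*(-4) = 93 - 8*(-4) = 93 + 32 = 125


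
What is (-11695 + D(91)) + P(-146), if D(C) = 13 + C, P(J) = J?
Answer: -11737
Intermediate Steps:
(-11695 + D(91)) + P(-146) = (-11695 + (13 + 91)) - 146 = (-11695 + 104) - 146 = -11591 - 146 = -11737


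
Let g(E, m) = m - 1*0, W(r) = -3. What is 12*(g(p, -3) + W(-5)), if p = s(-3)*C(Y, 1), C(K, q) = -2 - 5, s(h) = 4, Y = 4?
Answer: -72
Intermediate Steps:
C(K, q) = -7
p = -28 (p = 4*(-7) = -28)
g(E, m) = m (g(E, m) = m + 0 = m)
12*(g(p, -3) + W(-5)) = 12*(-3 - 3) = 12*(-6) = -72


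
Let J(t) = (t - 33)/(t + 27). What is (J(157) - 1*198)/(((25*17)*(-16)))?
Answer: 9077/312800 ≈ 0.029019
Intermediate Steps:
J(t) = (-33 + t)/(27 + t)
(J(157) - 1*198)/(((25*17)*(-16))) = ((-33 + 157)/(27 + 157) - 1*198)/(((25*17)*(-16))) = (124/184 - 198)/((425*(-16))) = ((1/184)*124 - 198)/(-6800) = (31/46 - 198)*(-1/6800) = -9077/46*(-1/6800) = 9077/312800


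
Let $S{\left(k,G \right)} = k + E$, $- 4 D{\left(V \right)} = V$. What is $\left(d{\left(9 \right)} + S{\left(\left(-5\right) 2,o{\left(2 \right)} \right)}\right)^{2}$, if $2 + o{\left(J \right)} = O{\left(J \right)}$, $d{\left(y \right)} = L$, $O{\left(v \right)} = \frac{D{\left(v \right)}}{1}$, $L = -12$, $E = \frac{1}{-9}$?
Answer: $\frac{39601}{81} \approx 488.9$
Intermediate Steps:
$E = - \frac{1}{9} \approx -0.11111$
$D{\left(V \right)} = - \frac{V}{4}$
$O{\left(v \right)} = - \frac{v}{4}$ ($O{\left(v \right)} = \frac{\left(- \frac{1}{4}\right) v}{1} = - \frac{v}{4} \cdot 1 = - \frac{v}{4}$)
$d{\left(y \right)} = -12$
$o{\left(J \right)} = -2 - \frac{J}{4}$
$S{\left(k,G \right)} = - \frac{1}{9} + k$ ($S{\left(k,G \right)} = k - \frac{1}{9} = - \frac{1}{9} + k$)
$\left(d{\left(9 \right)} + S{\left(\left(-5\right) 2,o{\left(2 \right)} \right)}\right)^{2} = \left(-12 - \frac{91}{9}\right)^{2} = \left(- \frac{199}{9}\right)^{2} = \frac{39601}{81}$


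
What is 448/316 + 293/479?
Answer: 76795/37841 ≈ 2.0294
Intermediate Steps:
448/316 + 293/479 = 448*(1/316) + 293*(1/479) = 112/79 + 293/479 = 76795/37841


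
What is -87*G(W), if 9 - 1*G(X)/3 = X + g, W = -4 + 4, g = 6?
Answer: -783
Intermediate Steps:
W = 0
G(X) = 9 - 3*X (G(X) = 27 - 3*(X + 6) = 27 - 3*(6 + X) = 27 + (-18 - 3*X) = 9 - 3*X)
-87*G(W) = -87*(9 - 3*0) = -87*(9 + 0) = -87*9 = -783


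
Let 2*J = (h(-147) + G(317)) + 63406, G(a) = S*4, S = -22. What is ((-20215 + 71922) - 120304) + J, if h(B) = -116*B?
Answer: -28412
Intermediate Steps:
G(a) = -88 (G(a) = -22*4 = -88)
J = 40185 (J = ((-116*(-147) - 88) + 63406)/2 = ((17052 - 88) + 63406)/2 = (16964 + 63406)/2 = (½)*80370 = 40185)
((-20215 + 71922) - 120304) + J = ((-20215 + 71922) - 120304) + 40185 = (51707 - 120304) + 40185 = -68597 + 40185 = -28412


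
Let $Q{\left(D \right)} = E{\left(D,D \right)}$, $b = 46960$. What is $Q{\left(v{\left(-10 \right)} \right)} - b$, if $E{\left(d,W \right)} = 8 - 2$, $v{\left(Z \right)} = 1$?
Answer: $-46954$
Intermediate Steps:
$E{\left(d,W \right)} = 6$ ($E{\left(d,W \right)} = 8 - 2 = 6$)
$Q{\left(D \right)} = 6$
$Q{\left(v{\left(-10 \right)} \right)} - b = 6 - 46960 = -46954$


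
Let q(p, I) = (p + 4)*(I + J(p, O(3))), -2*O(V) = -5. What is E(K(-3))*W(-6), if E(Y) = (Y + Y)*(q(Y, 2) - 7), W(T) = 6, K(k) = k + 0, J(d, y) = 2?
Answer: 108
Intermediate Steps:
O(V) = 5/2 (O(V) = -1/2*(-5) = 5/2)
K(k) = k
q(p, I) = (2 + I)*(4 + p) (q(p, I) = (p + 4)*(I + 2) = (4 + p)*(2 + I) = (2 + I)*(4 + p))
E(Y) = 2*Y*(9 + 4*Y) (E(Y) = (Y + Y)*((8 + 2*Y + 4*2 + 2*Y) - 7) = (2*Y)*((8 + 2*Y + 8 + 2*Y) - 7) = (2*Y)*((16 + 4*Y) - 7) = (2*Y)*(9 + 4*Y) = 2*Y*(9 + 4*Y))
E(K(-3))*W(-6) = (2*(-3)*(9 + 4*(-3)))*6 = (2*(-3)*(9 - 12))*6 = (2*(-3)*(-3))*6 = 18*6 = 108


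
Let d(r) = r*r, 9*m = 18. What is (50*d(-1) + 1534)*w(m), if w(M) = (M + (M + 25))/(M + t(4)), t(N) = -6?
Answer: -11484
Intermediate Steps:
m = 2 (m = (1/9)*18 = 2)
w(M) = (25 + 2*M)/(-6 + M) (w(M) = (M + (M + 25))/(M - 6) = (M + (25 + M))/(-6 + M) = (25 + 2*M)/(-6 + M))
d(r) = r**2
(50*d(-1) + 1534)*w(m) = (50*(-1)**2 + 1534)*((25 + 2*2)/(-6 + 2)) = (50*1 + 1534)*((25 + 4)/(-4)) = (50 + 1534)*(-1/4*29) = 1584*(-29/4) = -11484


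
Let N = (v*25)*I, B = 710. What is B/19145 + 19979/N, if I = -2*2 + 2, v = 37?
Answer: -76236891/7083650 ≈ -10.762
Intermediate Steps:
I = -2 (I = -4 + 2 = -2)
N = -1850 (N = (37*25)*(-2) = 925*(-2) = -1850)
B/19145 + 19979/N = 710/19145 + 19979/(-1850) = 710*(1/19145) + 19979*(-1/1850) = 142/3829 - 19979/1850 = -76236891/7083650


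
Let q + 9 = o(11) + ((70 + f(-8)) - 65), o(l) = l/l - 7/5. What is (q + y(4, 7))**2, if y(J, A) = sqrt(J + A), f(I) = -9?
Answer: 4764/25 - 134*sqrt(11)/5 ≈ 101.67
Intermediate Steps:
o(l) = -2/5 (o(l) = 1 - 7*1/5 = 1 - 7/5 = -2/5)
y(J, A) = sqrt(A + J)
q = -67/5 (q = -9 + (-2/5 + ((70 - 9) - 65)) = -9 + (-2/5 + (61 - 65)) = -9 + (-2/5 - 4) = -9 - 22/5 = -67/5 ≈ -13.400)
(q + y(4, 7))**2 = (-67/5 + sqrt(7 + 4))**2 = (-67/5 + sqrt(11))**2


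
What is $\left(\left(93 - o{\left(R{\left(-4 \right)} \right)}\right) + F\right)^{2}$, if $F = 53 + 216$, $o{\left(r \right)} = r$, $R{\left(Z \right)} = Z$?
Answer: $133956$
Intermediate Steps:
$F = 269$
$\left(\left(93 - o{\left(R{\left(-4 \right)} \right)}\right) + F\right)^{2} = \left(\left(93 - -4\right) + 269\right)^{2} = \left(\left(93 + 4\right) + 269\right)^{2} = \left(97 + 269\right)^{2} = 366^{2} = 133956$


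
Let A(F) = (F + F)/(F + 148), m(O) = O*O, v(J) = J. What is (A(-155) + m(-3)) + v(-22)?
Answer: 219/7 ≈ 31.286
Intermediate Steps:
m(O) = O²
A(F) = 2*F/(148 + F) (A(F) = (2*F)/(148 + F) = 2*F/(148 + F))
(A(-155) + m(-3)) + v(-22) = (2*(-155)/(148 - 155) + (-3)²) - 22 = (2*(-155)/(-7) + 9) - 22 = (2*(-155)*(-⅐) + 9) - 22 = (310/7 + 9) - 22 = 373/7 - 22 = 219/7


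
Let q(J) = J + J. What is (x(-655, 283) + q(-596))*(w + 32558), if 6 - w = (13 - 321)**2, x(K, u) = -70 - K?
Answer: 37816100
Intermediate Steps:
w = -94858 (w = 6 - (13 - 321)**2 = 6 - 1*(-308)**2 = 6 - 1*94864 = 6 - 94864 = -94858)
q(J) = 2*J
(x(-655, 283) + q(-596))*(w + 32558) = ((-70 - 1*(-655)) + 2*(-596))*(-94858 + 32558) = ((-70 + 655) - 1192)*(-62300) = (585 - 1192)*(-62300) = -607*(-62300) = 37816100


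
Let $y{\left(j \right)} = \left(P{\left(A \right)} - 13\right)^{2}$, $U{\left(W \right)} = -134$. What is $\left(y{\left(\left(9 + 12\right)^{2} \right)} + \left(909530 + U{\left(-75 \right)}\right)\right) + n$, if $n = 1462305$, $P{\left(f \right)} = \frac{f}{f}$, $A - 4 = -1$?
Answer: $2371845$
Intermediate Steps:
$A = 3$ ($A = 4 - 1 = 3$)
$P{\left(f \right)} = 1$
$y{\left(j \right)} = 144$ ($y{\left(j \right)} = \left(1 - 13\right)^{2} = \left(-12\right)^{2} = 144$)
$\left(y{\left(\left(9 + 12\right)^{2} \right)} + \left(909530 + U{\left(-75 \right)}\right)\right) + n = \left(144 + \left(909530 - 134\right)\right) + 1462305 = \left(144 + 909396\right) + 1462305 = 909540 + 1462305 = 2371845$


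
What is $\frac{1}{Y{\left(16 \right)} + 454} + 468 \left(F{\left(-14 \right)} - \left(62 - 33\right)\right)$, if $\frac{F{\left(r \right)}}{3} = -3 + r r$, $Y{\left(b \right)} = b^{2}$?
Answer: $\frac{182754001}{710} \approx 2.574 \cdot 10^{5}$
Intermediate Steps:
$F{\left(r \right)} = -9 + 3 r^{2}$ ($F{\left(r \right)} = 3 \left(-3 + r r\right) = 3 \left(-3 + r^{2}\right) = -9 + 3 r^{2}$)
$\frac{1}{Y{\left(16 \right)} + 454} + 468 \left(F{\left(-14 \right)} - \left(62 - 33\right)\right) = \frac{1}{16^{2} + 454} + 468 \left(\left(-9 + 3 \left(-14\right)^{2}\right) - \left(62 - 33\right)\right) = \frac{1}{256 + 454} + 468 \left(\left(-9 + 3 \cdot 196\right) - \left(62 - 33\right)\right) = \frac{1}{710} + 468 \left(\left(-9 + 588\right) - 29\right) = \frac{1}{710} + 468 \left(579 - 29\right) = \frac{1}{710} + 468 \cdot 550 = \frac{1}{710} + 257400 = \frac{182754001}{710}$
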